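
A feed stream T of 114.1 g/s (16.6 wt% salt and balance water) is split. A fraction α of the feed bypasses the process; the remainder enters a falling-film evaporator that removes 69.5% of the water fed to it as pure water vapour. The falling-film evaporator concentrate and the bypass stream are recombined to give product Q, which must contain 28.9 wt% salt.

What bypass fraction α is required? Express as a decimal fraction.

0.266

All 114.1×0.166 = 18.941 g/s of salt reaches Q, so Q = 18.941/0.289 = 65.538 g/s and vapour = 48.562 g/s.
The evaporator receives (1−α)·114.1 of feed at 0.834 water and removes 0.695 of that water:
0.695×0.834×(1−α)×114.1 = 48.562
(1−α) = 48.562/66.136 = 0.7343;  α = 0.2657.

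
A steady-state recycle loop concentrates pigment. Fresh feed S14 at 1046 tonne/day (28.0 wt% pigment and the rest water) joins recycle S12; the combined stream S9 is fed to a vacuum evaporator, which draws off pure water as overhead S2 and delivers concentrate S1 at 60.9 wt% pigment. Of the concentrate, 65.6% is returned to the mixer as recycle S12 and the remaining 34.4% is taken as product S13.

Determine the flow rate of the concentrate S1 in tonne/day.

1398 tonne/day

Overall pigment balance (none leaves overhead): pigment in fresh feed = pigment in product, i.e. 1046×0.280 = (1−0.656)·S1·0.609.
S1 = 292.88/(0.609×0.344) = 1398 tonne/day.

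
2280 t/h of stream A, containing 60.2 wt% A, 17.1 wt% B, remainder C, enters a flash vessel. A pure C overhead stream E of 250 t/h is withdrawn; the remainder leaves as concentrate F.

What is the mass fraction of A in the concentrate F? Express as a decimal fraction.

A is not removed: 2280×0.602 = 1372.6 t/h of A enters F.
Concentrate = 2280 − 250 = 2030 t/h.
Mass fraction = 1372.6/2030 = 0.676.

0.676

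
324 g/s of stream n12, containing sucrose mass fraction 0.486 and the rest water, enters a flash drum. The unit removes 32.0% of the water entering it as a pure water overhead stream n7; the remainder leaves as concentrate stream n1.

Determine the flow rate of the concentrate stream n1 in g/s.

270.7 g/s

water entering = 324×0.514 = 166.54 g/s; overhead removed = 0.320×166.54 = 53.292 g/s.
Concentrate = 324 − 53.292 = 270.71 g/s.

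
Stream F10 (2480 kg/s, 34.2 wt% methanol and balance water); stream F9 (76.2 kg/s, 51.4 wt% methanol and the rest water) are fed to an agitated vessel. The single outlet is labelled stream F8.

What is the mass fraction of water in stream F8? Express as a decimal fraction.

0.653

Total flow out = 2480 + 76.2 = 2556.2 kg/s.
water in = 2480×0.658 + 76.2×0.486 = 1668.9 kg/s.
water mass fraction in F8 = 1668.9/2556.2 = 0.653.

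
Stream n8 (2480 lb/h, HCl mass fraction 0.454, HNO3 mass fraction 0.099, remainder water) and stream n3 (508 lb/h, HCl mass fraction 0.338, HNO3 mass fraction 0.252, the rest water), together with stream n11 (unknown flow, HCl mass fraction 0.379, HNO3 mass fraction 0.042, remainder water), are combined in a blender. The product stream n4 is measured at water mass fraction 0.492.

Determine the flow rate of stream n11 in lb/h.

Let n11 be the unknown flow. Total out = 2988 + n11.
water balance: 1316.8 + 0.579·n11 = 0.492·(2988 + n11)
(0.579 − 0.492)·n11 = 0.492×2988 − 1316.8 = 153.26
n11 = 153.26 / 0.087 = 1761.6 lb/h

1762 lb/h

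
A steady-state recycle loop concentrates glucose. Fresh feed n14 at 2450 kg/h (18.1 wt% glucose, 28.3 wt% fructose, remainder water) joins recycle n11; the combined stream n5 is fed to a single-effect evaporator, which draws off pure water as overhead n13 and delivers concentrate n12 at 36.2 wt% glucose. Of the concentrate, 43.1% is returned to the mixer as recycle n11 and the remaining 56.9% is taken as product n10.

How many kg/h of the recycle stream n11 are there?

Overall glucose balance (none leaves overhead): glucose in fresh feed = glucose in product, i.e. 2450×0.181 = (1−0.431)·n12·0.362.
n12 = 443.45/(0.362×0.569) = 2152.9 kg/h.
Recycle n11 = 0.431×2152.9 = 927.9 kg/h.

927.9 kg/h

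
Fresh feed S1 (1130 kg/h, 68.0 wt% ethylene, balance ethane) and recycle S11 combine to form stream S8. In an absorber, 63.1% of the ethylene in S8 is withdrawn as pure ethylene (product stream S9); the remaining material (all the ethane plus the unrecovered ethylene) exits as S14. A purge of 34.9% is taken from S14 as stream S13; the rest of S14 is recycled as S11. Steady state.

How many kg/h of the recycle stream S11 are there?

917.4 kg/h

ethane enters only via S1 and leaves only via the purge: 1130×0.320 = 0.349×(ethane in S14), and the absorber passes all ethane, so ethane in S8 = ethane in S14 = 1036.1 kg/h.
ethylene in S8: m_A = 1130×0.680 + (1−0.349)·(1−0.631)·m_A, so m_A = 768.4/0.7598 = 1011.3 kg/h.
S14 = (1−0.631)×1011.3 + 1036.1 = 1409.3 kg/h.
Recycle S11 = (1−0.349)×1409.3 = 917.45 kg/h.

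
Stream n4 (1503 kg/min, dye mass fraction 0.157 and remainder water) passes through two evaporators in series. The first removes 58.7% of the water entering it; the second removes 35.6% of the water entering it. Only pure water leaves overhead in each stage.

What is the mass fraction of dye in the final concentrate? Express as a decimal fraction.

water in feed = 1503×0.843 = 1267 kg/min.
After stage 1: water left = (1−0.587)×1267 = 523.28; stream total = 759.25 kg/min.
After stage 2: water left = (1−0.356)×523.28 = 336.99; final concentrate = 572.97 kg/min.
dye fraction = 235.97/572.97 = 0.412.

0.412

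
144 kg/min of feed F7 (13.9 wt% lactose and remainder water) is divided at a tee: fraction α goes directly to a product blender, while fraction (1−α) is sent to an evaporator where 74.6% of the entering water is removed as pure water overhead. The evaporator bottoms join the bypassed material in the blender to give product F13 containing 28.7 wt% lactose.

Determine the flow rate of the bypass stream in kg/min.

28.39 kg/min

All 144×0.139 = 20.016 kg/min of lactose reaches F13, so F13 = 20.016/0.287 = 69.742 kg/min and vapour = 74.258 kg/min.
The evaporator receives (1−α)·144 of feed at 0.861 water and removes 0.746 of that water:
0.746×0.861×(1−α)×144 = 74.258
(1−α) = 74.258/92.492 = 0.8029;  α = 0.1971.
Bypass flow = 0.1971×144 = 28.389 kg/min.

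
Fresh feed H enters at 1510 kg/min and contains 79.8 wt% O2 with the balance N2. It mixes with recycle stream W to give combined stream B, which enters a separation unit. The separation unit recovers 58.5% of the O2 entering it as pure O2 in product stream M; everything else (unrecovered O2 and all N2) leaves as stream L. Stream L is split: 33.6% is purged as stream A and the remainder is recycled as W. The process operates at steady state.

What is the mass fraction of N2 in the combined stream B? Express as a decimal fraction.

0.3531

N2 enters only via H and leaves only via the purge: 1510×0.202 = 0.336×(N2 in L), and the separation unit passes all N2, so N2 in B = N2 in L = 907.8 kg/min.
O2 in B: m_A = 1510×0.798 + (1−0.336)·(1−0.585)·m_A, so m_A = 1205/0.7244 = 1663.3 kg/min.
B = 1663.3 + 907.8 = 2571.1 kg/min.
N2 fraction in B = 907.8/2571.1 = 0.3531.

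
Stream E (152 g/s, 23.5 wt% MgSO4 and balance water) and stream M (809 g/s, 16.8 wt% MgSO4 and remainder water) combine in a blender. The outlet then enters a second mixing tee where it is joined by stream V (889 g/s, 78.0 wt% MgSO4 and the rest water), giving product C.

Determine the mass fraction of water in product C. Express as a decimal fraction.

0.532

Overall, product flow = 1850 g/s.
water in = 152×0.765 + 809×0.832 + 889×0.220 = 984.95 g/s.
water fraction in C = 0.532.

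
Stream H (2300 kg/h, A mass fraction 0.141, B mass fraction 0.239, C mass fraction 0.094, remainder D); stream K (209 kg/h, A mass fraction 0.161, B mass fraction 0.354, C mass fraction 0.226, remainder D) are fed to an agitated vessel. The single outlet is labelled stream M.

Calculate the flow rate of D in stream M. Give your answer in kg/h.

D out = D in = 2300×0.526 + 209×0.259 = 1263.9 kg/h.

1264 kg/h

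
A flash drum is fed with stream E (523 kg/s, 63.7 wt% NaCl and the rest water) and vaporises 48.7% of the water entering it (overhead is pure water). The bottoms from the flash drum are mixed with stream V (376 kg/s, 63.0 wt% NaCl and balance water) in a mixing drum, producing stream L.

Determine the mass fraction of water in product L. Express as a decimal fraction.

0.293

Vapour removed = 0.487×0.363×523 = 92.456 kg/s; concentrate = 430.54 kg/s.
water reaching the mixer = 97.393 (from concentrate) + 376×0.370 = 236.51 kg/s.
Product flow = 430.54 + 376 = 806.54 kg/s; water fraction = 0.293.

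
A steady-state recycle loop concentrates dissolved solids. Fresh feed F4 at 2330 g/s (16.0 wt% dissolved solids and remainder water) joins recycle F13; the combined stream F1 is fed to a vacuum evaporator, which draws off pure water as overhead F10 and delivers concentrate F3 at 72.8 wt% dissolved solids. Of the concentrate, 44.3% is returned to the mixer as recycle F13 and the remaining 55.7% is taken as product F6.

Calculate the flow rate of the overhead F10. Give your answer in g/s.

Overall dissolved solids balance (none leaves overhead): dissolved solids in fresh feed = dissolved solids in product, i.e. 2330×0.160 = (1−0.443)·F3·0.728.
F3 = 372.8/(0.728×0.557) = 919.37 g/s.
Recycle F13 = 0.443×919.37 = 407.28 g/s.
Combined feed F1 = 2330 + 407.28 = 2737.3 g/s.
Overhead F10 = F1 − F3 = 2737.3 − 919.37 = 1817.9 g/s.

1818 g/s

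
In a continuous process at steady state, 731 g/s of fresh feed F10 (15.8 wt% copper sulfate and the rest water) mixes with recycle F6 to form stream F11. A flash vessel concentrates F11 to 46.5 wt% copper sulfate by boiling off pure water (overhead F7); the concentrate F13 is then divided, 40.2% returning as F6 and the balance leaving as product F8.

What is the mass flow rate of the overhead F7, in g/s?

482.6 g/s

Overall copper sulfate balance (none leaves overhead): copper sulfate in fresh feed = copper sulfate in product, i.e. 731×0.158 = (1−0.402)·F13·0.465.
F13 = 115.5/(0.465×0.598) = 415.36 g/s.
Recycle F6 = 0.402×415.36 = 166.97 g/s.
Combined feed F11 = 731 + 166.97 = 897.97 g/s.
Overhead F7 = F11 − F13 = 897.97 − 415.36 = 482.62 g/s.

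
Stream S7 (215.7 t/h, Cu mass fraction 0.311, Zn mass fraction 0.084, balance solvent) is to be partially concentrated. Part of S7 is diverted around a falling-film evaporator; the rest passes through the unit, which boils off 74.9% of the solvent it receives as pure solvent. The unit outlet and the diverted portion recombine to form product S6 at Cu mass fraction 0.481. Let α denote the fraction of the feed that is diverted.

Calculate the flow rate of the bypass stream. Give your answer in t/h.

All 215.7×0.311 = 67.083 t/h of Cu reaches S6, so S6 = 67.083/0.481 = 139.47 t/h and vapour = 76.235 t/h.
The evaporator receives (1−α)·215.7 of feed at 0.605 solvent and removes 0.749 of that solvent:
0.749×0.605×(1−α)×215.7 = 76.235
(1−α) = 76.235/97.743 = 0.7799;  α = 0.2201.
Bypass flow = 0.2201×215.7 = 47.465 t/h.

47.46 t/h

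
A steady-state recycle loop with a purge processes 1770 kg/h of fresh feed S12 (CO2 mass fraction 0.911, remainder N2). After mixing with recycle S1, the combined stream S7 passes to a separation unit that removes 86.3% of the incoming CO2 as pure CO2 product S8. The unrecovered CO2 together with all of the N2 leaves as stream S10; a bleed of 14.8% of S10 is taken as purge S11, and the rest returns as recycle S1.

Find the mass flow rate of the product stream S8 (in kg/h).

1575 kg/h

CO2 in S7: m_A = 1770×0.911 + (1−0.148)·(1−0.863)·m_A, so m_A = 1612.5/0.8833 = 1825.6 kg/h.
Product S8 = 0.863×1825.6 = 1575.5 kg/h.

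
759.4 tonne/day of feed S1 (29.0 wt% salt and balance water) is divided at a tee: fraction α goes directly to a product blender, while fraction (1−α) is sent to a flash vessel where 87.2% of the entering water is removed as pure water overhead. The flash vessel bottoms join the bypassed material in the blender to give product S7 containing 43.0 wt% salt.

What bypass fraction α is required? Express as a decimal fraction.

0.474

All 759.4×0.290 = 220.23 tonne/day of salt reaches S7, so S7 = 220.23/0.430 = 512.15 tonne/day and vapour = 247.25 tonne/day.
The evaporator receives (1−α)·759.4 of feed at 0.710 water and removes 0.872 of that water:
0.872×0.710×(1−α)×759.4 = 247.25
(1−α) = 247.25/470.16 = 0.5259;  α = 0.4741.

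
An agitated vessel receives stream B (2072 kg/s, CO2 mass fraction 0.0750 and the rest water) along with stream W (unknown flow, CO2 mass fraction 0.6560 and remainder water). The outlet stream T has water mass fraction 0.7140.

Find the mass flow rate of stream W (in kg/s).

Let W be the unknown flow. Total out = 2072 + W.
water balance: 1916.6 + 0.344·W = 0.714·(2072 + W)
(0.344 − 0.714)·W = 0.714×2072 − 1916.6 = -437.19
W = -437.19 / -0.370 = 1181.6 kg/s

1182 kg/s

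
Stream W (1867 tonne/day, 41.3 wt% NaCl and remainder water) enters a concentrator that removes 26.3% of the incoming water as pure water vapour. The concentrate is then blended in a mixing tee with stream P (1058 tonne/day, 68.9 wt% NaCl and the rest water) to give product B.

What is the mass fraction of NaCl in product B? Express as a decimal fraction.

Vapour removed = 0.263×0.587×1867 = 288.23 tonne/day; concentrate = 1578.8 tonne/day.
NaCl reaching the mixer = 771.07 (from concentrate) + 1058×0.689 = 1500 tonne/day.
Product flow = 1578.8 + 1058 = 2636.8 tonne/day; NaCl fraction = 0.569.

0.569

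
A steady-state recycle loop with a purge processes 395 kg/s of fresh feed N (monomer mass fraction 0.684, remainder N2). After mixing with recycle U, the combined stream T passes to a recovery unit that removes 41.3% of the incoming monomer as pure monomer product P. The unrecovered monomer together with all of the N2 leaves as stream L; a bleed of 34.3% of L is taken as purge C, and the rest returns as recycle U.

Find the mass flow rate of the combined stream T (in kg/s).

803.7 kg/s

N2 enters only via N and leaves only via the purge: 395×0.316 = 0.343×(N2 in L), and the recovery unit passes all N2, so N2 in T = N2 in L = 363.91 kg/s.
monomer in T: m_A = 395×0.684 + (1−0.343)·(1−0.413)·m_A, so m_A = 270.18/0.6143 = 439.79 kg/s.
T = 439.79 + 363.91 = 803.7 kg/s.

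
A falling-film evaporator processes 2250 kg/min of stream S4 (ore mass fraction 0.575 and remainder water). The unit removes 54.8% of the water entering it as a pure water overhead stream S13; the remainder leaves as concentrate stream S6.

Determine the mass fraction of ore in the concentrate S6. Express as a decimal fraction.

ore is not removed: 2250×0.575 = 1293.8 kg/min of ore enters S6.
water entering = 2250×0.425 = 956.25 kg/min; overhead removed = 0.548×956.25 = 524.03 kg/min.
Concentrate = 2250 − 524.03 = 1726 kg/min.
Mass fraction = 1293.8/1726 = 0.750.

0.750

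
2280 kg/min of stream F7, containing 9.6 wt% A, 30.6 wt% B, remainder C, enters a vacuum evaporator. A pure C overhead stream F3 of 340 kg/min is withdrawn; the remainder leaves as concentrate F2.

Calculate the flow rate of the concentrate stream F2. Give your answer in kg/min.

Concentrate = 2280 − 340 = 1940 kg/min.

1940 kg/min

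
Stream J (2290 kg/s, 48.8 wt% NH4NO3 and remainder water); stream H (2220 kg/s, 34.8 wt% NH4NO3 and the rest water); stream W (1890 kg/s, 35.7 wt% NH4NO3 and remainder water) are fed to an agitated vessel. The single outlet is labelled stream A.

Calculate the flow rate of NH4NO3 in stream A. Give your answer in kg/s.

2565 kg/s

NH4NO3 out = NH4NO3 in = 2290×0.488 + 2220×0.348 + 1890×0.357 = 2564.8 kg/s.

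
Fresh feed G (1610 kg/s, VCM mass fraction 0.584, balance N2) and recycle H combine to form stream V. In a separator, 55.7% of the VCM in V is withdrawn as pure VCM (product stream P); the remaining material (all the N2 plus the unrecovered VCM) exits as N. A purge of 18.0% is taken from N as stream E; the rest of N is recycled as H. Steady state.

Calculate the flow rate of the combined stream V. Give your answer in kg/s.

5198 kg/s

N2 enters only via G and leaves only via the purge: 1610×0.416 = 0.180×(N2 in N), and the separator passes all N2, so N2 in V = N2 in N = 3720.9 kg/s.
VCM in V: m_A = 1610×0.584 + (1−0.180)·(1−0.557)·m_A, so m_A = 940.24/0.6367 = 1476.6 kg/s.
V = 1476.6 + 3720.9 = 5197.5 kg/s.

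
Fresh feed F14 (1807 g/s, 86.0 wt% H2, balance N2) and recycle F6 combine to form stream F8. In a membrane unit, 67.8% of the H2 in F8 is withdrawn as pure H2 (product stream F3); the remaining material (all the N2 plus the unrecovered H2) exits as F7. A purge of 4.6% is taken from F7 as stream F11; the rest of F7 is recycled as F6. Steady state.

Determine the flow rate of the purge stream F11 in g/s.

286.2 g/s

N2 enters only via F14 and leaves only via the purge: 1807×0.140 = 0.046×(N2 in F7), and the membrane unit passes all N2, so N2 in F8 = N2 in F7 = 5499.6 g/s.
H2 in F8: m_A = 1807×0.860 + (1−0.046)·(1−0.678)·m_A, so m_A = 1554/0.6928 = 2243.1 g/s.
F7 = (1−0.678)×2243.1 + 5499.6 = 6221.8 g/s.
Purge F11 = 0.046×6221.8 = 286.2 g/s.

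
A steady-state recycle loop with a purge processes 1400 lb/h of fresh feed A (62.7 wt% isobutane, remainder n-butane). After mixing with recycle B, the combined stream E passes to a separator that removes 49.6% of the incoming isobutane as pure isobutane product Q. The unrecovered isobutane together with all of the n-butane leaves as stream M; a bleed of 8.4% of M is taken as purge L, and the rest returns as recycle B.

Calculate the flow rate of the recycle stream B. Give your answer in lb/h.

6447 lb/h

n-butane enters only via A and leaves only via the purge: 1400×0.373 = 0.084×(n-butane in M), and the separator passes all n-butane, so n-butane in E = n-butane in M = 6216.7 lb/h.
isobutane in E: m_A = 1400×0.627 + (1−0.084)·(1−0.496)·m_A, so m_A = 877.8/0.5383 = 1630.6 lb/h.
M = (1−0.496)×1630.6 + 6216.7 = 7038.5 lb/h.
Recycle B = (1−0.084)×7038.5 = 6447.2 lb/h.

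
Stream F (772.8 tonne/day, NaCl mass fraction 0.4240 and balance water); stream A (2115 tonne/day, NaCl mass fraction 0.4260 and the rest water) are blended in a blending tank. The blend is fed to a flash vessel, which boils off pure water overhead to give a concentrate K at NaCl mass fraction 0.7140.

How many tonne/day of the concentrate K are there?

1721 tonne/day

NaCl entering = 772.8×0.424 + 2115×0.426 = 1228.7 tonne/day.
All NaCl reports to K, so K = 1228.7/0.714 = 1720.8 tonne/day.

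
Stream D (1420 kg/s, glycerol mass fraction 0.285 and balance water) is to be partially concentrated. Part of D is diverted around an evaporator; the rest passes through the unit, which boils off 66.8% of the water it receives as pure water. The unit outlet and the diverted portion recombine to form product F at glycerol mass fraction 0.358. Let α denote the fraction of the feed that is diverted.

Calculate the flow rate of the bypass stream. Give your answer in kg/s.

813.8 kg/s

All 1420×0.285 = 404.7 kg/s of glycerol reaches F, so F = 404.7/0.358 = 1130.4 kg/s and vapour = 289.55 kg/s.
The evaporator receives (1−α)·1420 of feed at 0.715 water and removes 0.668 of that water:
0.668×0.715×(1−α)×1420 = 289.55
(1−α) = 289.55/678.22 = 0.4269;  α = 0.5731.
Bypass flow = 0.5731×1420 = 813.76 kg/s.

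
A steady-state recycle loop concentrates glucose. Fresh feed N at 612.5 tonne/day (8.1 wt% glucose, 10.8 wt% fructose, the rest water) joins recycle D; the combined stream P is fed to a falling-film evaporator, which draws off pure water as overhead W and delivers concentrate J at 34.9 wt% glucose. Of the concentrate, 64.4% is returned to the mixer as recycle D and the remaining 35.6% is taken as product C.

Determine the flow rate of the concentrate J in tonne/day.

399.3 tonne/day

Overall glucose balance (none leaves overhead): glucose in fresh feed = glucose in product, i.e. 612.5×0.081 = (1−0.644)·J·0.349.
J = 49.613/(0.349×0.356) = 399.32 tonne/day.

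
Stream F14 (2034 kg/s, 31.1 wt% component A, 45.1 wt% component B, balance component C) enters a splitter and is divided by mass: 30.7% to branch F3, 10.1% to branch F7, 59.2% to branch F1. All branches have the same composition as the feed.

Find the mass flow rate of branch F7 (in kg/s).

205.4 kg/s

Branch F7 flow = 0.101×2034 = 205.43 kg/s.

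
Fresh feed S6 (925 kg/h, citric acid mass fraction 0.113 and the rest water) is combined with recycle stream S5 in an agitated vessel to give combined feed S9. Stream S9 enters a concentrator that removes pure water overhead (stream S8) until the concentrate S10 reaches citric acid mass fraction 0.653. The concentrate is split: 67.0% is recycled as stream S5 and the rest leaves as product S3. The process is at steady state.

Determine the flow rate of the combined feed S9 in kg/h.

1250 kg/h

Overall citric acid balance (none leaves overhead): citric acid in fresh feed = citric acid in product, i.e. 925×0.113 = (1−0.670)·S10·0.653.
S10 = 104.53/(0.653×0.330) = 485.06 kg/h.
Recycle S5 = 0.670×485.06 = 324.99 kg/h.
Combined feed S9 = 925 + 324.99 = 1250 kg/h.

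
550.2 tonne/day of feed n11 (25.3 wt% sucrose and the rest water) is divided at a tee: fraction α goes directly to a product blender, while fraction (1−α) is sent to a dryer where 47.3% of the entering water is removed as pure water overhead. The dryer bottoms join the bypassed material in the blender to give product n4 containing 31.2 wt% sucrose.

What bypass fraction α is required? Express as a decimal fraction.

0.465

All 550.2×0.253 = 139.2 tonne/day of sucrose reaches n4, so n4 = 139.2/0.312 = 446.16 tonne/day and vapour = 104.04 tonne/day.
The evaporator receives (1−α)·550.2 of feed at 0.747 water and removes 0.473 of that water:
0.473×0.747×(1−α)×550.2 = 104.04
(1−α) = 104.04/194.4 = 0.5352;  α = 0.4648.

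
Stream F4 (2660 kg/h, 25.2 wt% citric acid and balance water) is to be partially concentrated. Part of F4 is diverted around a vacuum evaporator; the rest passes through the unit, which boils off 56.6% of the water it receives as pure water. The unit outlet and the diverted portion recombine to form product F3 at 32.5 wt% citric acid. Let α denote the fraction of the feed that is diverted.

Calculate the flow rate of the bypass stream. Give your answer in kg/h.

All 2660×0.252 = 670.32 kg/h of citric acid reaches F3, so F3 = 670.32/0.325 = 2062.5 kg/h and vapour = 597.48 kg/h.
The evaporator receives (1−α)·2660 of feed at 0.748 water and removes 0.566 of that water:
0.566×0.748×(1−α)×2660 = 597.48
(1−α) = 597.48/1126.2 = 0.5305;  α = 0.4695.
Bypass flow = 0.4695×2660 = 1248.8 kg/h.

1249 kg/h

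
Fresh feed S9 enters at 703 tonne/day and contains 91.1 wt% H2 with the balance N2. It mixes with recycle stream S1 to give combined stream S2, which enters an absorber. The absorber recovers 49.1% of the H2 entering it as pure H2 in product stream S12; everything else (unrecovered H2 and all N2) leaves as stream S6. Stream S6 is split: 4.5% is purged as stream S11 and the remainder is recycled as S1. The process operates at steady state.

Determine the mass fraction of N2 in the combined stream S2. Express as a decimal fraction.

0.5273

N2 enters only via S9 and leaves only via the purge: 703×0.089 = 0.045×(N2 in S6), and the absorber passes all N2, so N2 in S2 = N2 in S6 = 1390.4 tonne/day.
H2 in S2: m_A = 703×0.911 + (1−0.045)·(1−0.491)·m_A, so m_A = 640.43/0.5139 = 1246.2 tonne/day.
S2 = 1246.2 + 1390.4 = 2636.6 tonne/day.
N2 fraction in S2 = 1390.4/2636.6 = 0.5273.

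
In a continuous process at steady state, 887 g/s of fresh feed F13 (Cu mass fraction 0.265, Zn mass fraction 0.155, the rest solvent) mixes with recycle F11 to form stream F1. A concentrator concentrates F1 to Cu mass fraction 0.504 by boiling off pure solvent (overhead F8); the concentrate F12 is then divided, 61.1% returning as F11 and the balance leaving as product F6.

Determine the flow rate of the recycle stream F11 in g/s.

Overall Cu balance (none leaves overhead): Cu in fresh feed = Cu in product, i.e. 887×0.265 = (1−0.611)·F12·0.504.
F12 = 235.06/(0.504×0.389) = 1198.9 g/s.
Recycle F11 = 0.611×1198.9 = 732.54 g/s.

732.5 g/s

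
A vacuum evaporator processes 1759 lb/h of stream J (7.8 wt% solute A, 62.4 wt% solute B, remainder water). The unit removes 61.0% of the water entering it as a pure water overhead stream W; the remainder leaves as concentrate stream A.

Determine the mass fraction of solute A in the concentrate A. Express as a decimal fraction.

solute A is not removed: 1759×0.078 = 137.2 lb/h of solute A enters A.
water entering = 1759×0.298 = 524.18 lb/h; overhead removed = 0.610×524.18 = 319.75 lb/h.
Concentrate = 1759 − 319.75 = 1439.2 lb/h.
Mass fraction = 137.2/1439.2 = 0.095.

0.095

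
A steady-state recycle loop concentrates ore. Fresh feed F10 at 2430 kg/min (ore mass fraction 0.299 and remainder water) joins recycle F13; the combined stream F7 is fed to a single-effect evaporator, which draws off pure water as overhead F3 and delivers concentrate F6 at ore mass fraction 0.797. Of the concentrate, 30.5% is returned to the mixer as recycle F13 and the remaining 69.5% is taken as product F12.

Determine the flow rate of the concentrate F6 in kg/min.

Overall ore balance (none leaves overhead): ore in fresh feed = ore in product, i.e. 2430×0.299 = (1−0.305)·F6·0.797.
F6 = 726.57/(0.797×0.695) = 1311.7 kg/min.

1312 kg/min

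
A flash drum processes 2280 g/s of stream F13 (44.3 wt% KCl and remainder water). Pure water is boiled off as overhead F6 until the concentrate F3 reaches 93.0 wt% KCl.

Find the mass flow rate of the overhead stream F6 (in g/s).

1194 g/s

KCl is conserved: 2280×0.443 = 1010 g/s all reports to the concentrate.
Concentrate = 1010/(target fraction) = 1086.1 g/s.
Overhead = 2280 − 1086.1 = 1193.9 g/s.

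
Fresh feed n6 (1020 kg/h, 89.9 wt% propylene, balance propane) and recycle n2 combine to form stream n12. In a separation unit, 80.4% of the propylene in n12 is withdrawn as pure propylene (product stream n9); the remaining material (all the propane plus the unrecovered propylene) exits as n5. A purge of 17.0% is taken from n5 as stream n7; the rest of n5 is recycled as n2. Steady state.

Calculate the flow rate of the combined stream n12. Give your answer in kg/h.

propane enters only via n6 and leaves only via the purge: 1020×0.101 = 0.170×(propane in n5), and the separation unit passes all propane, so propane in n12 = propane in n5 = 606 kg/h.
propylene in n12: m_A = 1020×0.899 + (1−0.170)·(1−0.804)·m_A, so m_A = 916.98/0.8373 = 1095.1 kg/h.
n12 = 1095.1 + 606 = 1701.1 kg/h.

1701 kg/h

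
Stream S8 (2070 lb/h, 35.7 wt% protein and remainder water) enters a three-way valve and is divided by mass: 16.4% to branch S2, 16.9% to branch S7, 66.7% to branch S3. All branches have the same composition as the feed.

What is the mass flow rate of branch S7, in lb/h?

Branch S7 flow = 0.169×2070 = 349.83 lb/h.

349.8 lb/h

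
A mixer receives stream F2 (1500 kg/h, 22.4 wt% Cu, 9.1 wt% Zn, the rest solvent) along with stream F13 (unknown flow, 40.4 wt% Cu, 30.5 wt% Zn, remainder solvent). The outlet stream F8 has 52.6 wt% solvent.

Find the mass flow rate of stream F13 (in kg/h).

Let F13 be the unknown flow. Total out = 1500 + F13.
solvent balance: 1027.5 + 0.291·F13 = 0.526·(1500 + F13)
(0.291 − 0.526)·F13 = 0.526×1500 − 1027.5 = -238.5
F13 = -238.5 / -0.235 = 1014.9 kg/h

1015 kg/h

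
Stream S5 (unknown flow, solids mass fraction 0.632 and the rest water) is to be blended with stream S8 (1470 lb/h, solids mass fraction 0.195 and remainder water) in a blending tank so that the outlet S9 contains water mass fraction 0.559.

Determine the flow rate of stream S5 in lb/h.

Let S5 be the unknown flow. Total out = 1470 + S5.
water balance: 1183.4 + 0.368·S5 = 0.559·(1470 + S5)
(0.368 − 0.559)·S5 = 0.559×1470 − 1183.4 = -361.62
S5 = -361.62 / -0.191 = 1893.3 lb/h

1893 lb/h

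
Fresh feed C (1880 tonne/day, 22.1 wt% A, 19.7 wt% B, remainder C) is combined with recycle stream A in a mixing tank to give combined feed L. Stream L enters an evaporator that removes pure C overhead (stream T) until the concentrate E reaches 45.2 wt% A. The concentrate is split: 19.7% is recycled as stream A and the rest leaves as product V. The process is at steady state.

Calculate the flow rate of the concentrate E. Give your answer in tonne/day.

1145 tonne/day

Overall A balance (none leaves overhead): A in fresh feed = A in product, i.e. 1880×0.221 = (1−0.197)·E·0.452.
E = 415.48/(0.452×0.803) = 1144.7 tonne/day.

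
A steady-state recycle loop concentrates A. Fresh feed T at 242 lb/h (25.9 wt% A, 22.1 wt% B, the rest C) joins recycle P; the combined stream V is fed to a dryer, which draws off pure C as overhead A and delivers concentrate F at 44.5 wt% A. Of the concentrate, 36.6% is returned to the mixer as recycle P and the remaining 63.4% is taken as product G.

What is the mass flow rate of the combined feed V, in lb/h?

Overall A balance (none leaves overhead): A in fresh feed = A in product, i.e. 242×0.259 = (1−0.366)·F·0.445.
F = 62.678/(0.445×0.634) = 222.16 lb/h.
Recycle P = 0.366×222.16 = 81.311 lb/h.
Combined feed V = 242 + 81.311 = 323.31 lb/h.

323.3 lb/h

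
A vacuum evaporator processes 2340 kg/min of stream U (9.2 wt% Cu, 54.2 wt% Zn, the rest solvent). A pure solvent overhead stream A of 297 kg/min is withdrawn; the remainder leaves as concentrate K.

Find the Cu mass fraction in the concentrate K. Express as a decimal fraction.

0.1054

Cu is not removed: 2340×0.092 = 215.28 kg/min of Cu enters K.
Concentrate = 2340 − 297 = 2043 kg/min.
Mass fraction = 215.28/2043 = 0.1054.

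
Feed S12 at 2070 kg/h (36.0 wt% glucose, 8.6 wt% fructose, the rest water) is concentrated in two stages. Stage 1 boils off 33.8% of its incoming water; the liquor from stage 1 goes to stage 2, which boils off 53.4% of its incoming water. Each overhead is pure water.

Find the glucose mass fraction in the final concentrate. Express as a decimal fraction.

0.584

water in feed = 2070×0.554 = 1146.8 kg/h.
After stage 1: water left = (1−0.338)×1146.8 = 759.17; stream total = 1682.4 kg/h.
After stage 2: water left = (1−0.534)×759.17 = 353.77; final concentrate = 1277 kg/h.
glucose fraction = 745.2/1277 = 0.584.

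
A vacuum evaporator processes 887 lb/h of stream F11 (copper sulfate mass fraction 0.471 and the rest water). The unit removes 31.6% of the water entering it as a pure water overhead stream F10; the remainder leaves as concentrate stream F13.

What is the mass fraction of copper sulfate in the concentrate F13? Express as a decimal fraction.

copper sulfate is not removed: 887×0.471 = 417.78 lb/h of copper sulfate enters F13.
water entering = 887×0.529 = 469.22 lb/h; overhead removed = 0.316×469.22 = 148.27 lb/h.
Concentrate = 887 − 148.27 = 738.73 lb/h.
Mass fraction = 417.78/738.73 = 0.566.

0.566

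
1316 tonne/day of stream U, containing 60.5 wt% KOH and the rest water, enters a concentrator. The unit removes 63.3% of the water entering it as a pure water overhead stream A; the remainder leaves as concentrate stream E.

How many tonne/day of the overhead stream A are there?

water entering = 1316×0.395 = 519.82 tonne/day; overhead removed = 0.633×519.82 = 329.05 tonne/day.

329 tonne/day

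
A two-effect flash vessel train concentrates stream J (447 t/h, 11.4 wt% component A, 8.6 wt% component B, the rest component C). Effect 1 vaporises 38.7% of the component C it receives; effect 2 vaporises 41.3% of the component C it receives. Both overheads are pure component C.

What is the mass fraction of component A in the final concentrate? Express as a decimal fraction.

component C in feed = 447×0.800 = 357.6 t/h.
After stage 1: component C left = (1−0.387)×357.6 = 219.21; stream total = 308.61 t/h.
After stage 2: component C left = (1−0.413)×219.21 = 128.68; final concentrate = 218.08 t/h.
component A fraction = 50.958/218.08 = 0.2337.

0.2337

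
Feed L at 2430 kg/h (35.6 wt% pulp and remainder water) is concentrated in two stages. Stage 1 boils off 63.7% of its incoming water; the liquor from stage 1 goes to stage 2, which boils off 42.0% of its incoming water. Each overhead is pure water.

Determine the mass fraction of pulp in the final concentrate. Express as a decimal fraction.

water in feed = 2430×0.644 = 1564.9 kg/h.
After stage 1: water left = (1−0.637)×1564.9 = 568.07; stream total = 1433.1 kg/h.
After stage 2: water left = (1−0.420)×568.07 = 329.48; final concentrate = 1194.6 kg/h.
pulp fraction = 865.08/1194.6 = 0.724.

0.724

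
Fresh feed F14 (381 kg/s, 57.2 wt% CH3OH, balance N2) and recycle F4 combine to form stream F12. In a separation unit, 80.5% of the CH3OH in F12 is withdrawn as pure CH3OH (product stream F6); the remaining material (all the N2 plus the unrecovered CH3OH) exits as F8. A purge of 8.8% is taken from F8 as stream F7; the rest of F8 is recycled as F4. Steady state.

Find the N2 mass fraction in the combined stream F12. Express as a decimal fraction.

0.875

N2 enters only via F14 and leaves only via the purge: 381×0.428 = 0.088×(N2 in F8), and the separation unit passes all N2, so N2 in F12 = N2 in F8 = 1853 kg/s.
CH3OH in F12: m_A = 381×0.572 + (1−0.088)·(1−0.805)·m_A, so m_A = 217.93/0.8222 = 265.07 kg/s.
F12 = 265.07 + 1853 = 2118.1 kg/s.
N2 fraction in F12 = 1853/2118.1 = 0.875.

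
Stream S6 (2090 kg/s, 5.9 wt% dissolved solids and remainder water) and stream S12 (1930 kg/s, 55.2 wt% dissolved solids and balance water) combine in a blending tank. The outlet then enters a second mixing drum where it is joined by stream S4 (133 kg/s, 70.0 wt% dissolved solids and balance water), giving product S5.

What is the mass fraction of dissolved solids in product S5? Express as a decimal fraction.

0.309

Overall, product flow = 4153 kg/s.
dissolved solids in = 2090×0.059 + 1930×0.552 + 133×0.700 = 1281.8 kg/s.
dissolved solids fraction in S5 = 0.309.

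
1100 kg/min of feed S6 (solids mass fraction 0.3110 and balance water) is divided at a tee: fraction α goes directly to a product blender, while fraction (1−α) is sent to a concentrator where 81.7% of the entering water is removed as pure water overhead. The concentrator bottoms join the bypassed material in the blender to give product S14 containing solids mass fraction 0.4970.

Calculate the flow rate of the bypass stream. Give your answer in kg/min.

All 1100×0.311 = 342.1 kg/min of solids reaches S14, so S14 = 342.1/0.497 = 688.33 kg/min and vapour = 411.67 kg/min.
The evaporator receives (1−α)·1100 of feed at 0.689 water and removes 0.817 of that water:
0.817×0.689×(1−α)×1100 = 411.67
(1−α) = 411.67/619.2 = 0.6648;  α = 0.3352.
Bypass flow = 0.3352×1100 = 368.68 kg/min.

368.7 kg/min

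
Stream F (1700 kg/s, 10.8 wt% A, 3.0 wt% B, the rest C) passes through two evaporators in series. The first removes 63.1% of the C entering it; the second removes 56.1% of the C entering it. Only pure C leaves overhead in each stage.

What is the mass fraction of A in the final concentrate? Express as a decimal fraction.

C in feed = 1700×0.862 = 1465.4 kg/s.
After stage 1: C left = (1−0.631)×1465.4 = 540.73; stream total = 775.33 kg/s.
After stage 2: C left = (1−0.561)×540.73 = 237.38; final concentrate = 471.98 kg/s.
A fraction = 183.6/471.98 = 0.3890.

0.3890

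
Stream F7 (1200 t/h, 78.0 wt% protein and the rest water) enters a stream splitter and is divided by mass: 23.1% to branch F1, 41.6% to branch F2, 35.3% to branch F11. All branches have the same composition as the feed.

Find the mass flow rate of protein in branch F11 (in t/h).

330.4 t/h

Branch F11 total = 0.353×1200 = 423.6 t/h.
protein in F11 = 0.780×423.6 = 330.41 t/h.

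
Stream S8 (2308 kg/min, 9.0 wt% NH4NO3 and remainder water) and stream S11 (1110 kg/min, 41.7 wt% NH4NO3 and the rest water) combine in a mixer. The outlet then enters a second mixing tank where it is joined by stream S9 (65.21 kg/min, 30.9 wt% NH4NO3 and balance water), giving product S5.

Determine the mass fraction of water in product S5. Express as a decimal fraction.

0.802

Overall, product flow = 3483.2 kg/min.
water in = 2308×0.910 + 1110×0.583 + 65.21×0.691 = 2792.5 kg/min.
water fraction in S5 = 0.802.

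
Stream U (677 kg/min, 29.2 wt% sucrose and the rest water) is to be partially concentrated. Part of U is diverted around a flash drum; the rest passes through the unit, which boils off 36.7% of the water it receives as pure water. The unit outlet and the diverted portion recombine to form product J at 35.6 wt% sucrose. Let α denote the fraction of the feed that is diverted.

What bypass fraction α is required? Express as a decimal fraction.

0.308

All 677×0.292 = 197.68 kg/min of sucrose reaches J, so J = 197.68/0.356 = 555.29 kg/min and vapour = 121.71 kg/min.
The evaporator receives (1−α)·677 of feed at 0.708 water and removes 0.367 of that water:
0.367×0.708×(1−α)×677 = 121.71
(1−α) = 121.71/175.91 = 0.6919;  α = 0.3081.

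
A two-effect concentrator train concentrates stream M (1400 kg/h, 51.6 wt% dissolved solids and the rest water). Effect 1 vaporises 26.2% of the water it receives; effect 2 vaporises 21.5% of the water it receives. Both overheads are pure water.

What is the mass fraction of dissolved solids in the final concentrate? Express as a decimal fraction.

0.648

water in feed = 1400×0.484 = 677.6 kg/h.
After stage 1: water left = (1−0.262)×677.6 = 500.07; stream total = 1222.5 kg/h.
After stage 2: water left = (1−0.215)×500.07 = 392.55; final concentrate = 1115 kg/h.
dissolved solids fraction = 722.4/1115 = 0.648.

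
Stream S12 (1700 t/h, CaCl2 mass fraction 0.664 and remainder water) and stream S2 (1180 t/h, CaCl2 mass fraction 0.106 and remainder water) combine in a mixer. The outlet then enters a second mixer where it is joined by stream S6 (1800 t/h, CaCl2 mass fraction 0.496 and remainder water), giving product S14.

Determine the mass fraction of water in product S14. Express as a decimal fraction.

Overall, product flow = 4680 t/h.
water in = 1700×0.336 + 1180×0.894 + 1800×0.504 = 2533.3 t/h.
water fraction in S14 = 0.541.

0.541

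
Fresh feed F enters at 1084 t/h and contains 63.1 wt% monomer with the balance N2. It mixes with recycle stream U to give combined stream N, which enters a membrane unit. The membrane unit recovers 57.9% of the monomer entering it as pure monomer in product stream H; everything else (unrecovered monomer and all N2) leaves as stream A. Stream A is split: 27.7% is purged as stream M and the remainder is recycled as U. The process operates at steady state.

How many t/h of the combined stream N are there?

N2 enters only via F and leaves only via the purge: 1084×0.369 = 0.277×(N2 in A), and the membrane unit passes all N2, so N2 in N = N2 in A = 1444 t/h.
monomer in N: m_A = 1084×0.631 + (1−0.277)·(1−0.579)·m_A, so m_A = 684/0.6956 = 983.31 t/h.
N = 983.31 + 1444 = 2427.3 t/h.

2427 t/h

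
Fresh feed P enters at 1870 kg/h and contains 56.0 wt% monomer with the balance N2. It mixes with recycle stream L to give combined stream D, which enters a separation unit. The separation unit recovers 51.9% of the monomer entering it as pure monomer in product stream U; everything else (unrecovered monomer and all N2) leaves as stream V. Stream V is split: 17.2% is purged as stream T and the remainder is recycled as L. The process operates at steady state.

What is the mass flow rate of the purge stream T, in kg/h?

N2 enters only via P and leaves only via the purge: 1870×0.440 = 0.172×(N2 in V), and the separation unit passes all N2, so N2 in D = N2 in V = 4783.7 kg/h.
monomer in D: m_A = 1870×0.560 + (1−0.172)·(1−0.519)·m_A, so m_A = 1047.2/0.6017 = 1740.3 kg/h.
V = (1−0.519)×1740.3 + 4783.7 = 5620.8 kg/h.
Purge T = 0.172×5620.8 = 966.78 kg/h.

966.8 kg/h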